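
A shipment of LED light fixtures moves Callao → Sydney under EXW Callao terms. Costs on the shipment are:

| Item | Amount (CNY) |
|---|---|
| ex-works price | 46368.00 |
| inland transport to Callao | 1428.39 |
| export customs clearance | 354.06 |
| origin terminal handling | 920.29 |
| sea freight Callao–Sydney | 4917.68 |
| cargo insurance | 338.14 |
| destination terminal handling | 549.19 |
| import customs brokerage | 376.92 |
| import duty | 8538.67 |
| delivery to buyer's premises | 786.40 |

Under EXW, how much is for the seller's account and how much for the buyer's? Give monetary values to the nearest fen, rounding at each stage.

EXW: the seller makes goods available at their premises; the buyer bears all onward costs.
Seller's account: goods 46368.00 = 46368.00
Buyer's account: inland to port 1428.39 + export clearance 354.06 + origin terminal 920.29 + freight 4917.68 + insurance 338.14 + destination terminal 549.19 + brokerage 376.92 + duty 8538.67 + delivery 786.40 = 18209.74

Seller: CNY 46368.00; buyer: CNY 18209.74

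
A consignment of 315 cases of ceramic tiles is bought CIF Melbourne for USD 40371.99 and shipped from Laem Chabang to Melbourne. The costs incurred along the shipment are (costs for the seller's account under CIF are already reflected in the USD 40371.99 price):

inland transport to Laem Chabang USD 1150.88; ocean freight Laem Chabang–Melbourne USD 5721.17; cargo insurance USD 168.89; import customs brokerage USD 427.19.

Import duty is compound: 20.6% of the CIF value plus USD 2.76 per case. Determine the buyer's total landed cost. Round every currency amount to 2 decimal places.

Total landed cost: USD 49985.21

CIF: the seller pays costs through ocean freight and marine insurance to the destination port.
Already in the invoice (seller's account under CIF): inland to port, freight, insurance — exclude.
The CIF price already equals the CIF value: 40371.99
Ad valorem component: 40371.99 × 20.6% = 8316.63
Specific component: 315 × 2.76 = 869.40
Import duty = 8316.63 + 869.40 = 9186.03
Buyer bears: brokerage 427.19 + duty 9186.03 = 9613.22
Landed cost = invoice 40371.99 + 9613.22 = 49985.21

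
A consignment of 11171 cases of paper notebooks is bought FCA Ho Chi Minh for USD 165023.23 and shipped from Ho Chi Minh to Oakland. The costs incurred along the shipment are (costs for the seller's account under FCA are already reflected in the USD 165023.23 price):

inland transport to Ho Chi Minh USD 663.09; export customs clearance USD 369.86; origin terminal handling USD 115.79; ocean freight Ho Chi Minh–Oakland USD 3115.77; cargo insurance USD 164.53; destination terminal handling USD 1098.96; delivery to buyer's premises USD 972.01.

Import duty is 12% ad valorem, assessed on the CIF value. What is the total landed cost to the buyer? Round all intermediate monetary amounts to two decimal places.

Total landed cost: USD 190700.61

FCA: the seller delivers export-cleared goods to the carrier; the buyer bears costs from that point.
Already in the invoice (seller's account under FCA): inland to port, export clearance — exclude.
CIF value = FCA price + origin terminal + freight + insurance = 165023.23 + 115.79 + 3115.77 + 164.53 = 168419.32
Import duty = 168419.32 × 12% = 20210.32
Buyer bears: origin terminal 115.79 + freight 3115.77 + insurance 164.53 + destination terminal 1098.96 + delivery 972.01 + duty 20210.32 = 25677.38
Landed cost = invoice 165023.23 + 25677.38 = 190700.61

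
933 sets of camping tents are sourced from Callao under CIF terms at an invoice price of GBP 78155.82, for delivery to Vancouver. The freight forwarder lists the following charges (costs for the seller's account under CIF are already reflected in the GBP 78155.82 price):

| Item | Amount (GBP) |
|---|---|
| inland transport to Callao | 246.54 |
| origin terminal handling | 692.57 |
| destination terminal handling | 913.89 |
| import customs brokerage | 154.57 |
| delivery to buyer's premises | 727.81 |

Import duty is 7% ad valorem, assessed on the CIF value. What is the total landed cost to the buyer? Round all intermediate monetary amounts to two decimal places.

Total landed cost: GBP 85423.00

CIF: the seller pays costs through ocean freight and marine insurance to the destination port.
Already in the invoice (seller's account under CIF): inland to port, origin terminal — exclude.
The CIF price already equals the CIF value: 78155.82
Import duty = 78155.82 × 7% = 5470.91
Buyer bears: destination terminal 913.89 + brokerage 154.57 + delivery 727.81 + duty 5470.91 = 7267.18
Landed cost = invoice 78155.82 + 7267.18 = 85423.00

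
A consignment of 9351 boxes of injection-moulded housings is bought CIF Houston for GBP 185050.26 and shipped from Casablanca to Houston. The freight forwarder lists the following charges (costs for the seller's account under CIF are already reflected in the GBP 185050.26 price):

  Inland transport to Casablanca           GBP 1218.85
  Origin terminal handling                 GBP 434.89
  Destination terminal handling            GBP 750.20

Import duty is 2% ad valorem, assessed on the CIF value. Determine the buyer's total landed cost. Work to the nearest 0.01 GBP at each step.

Total landed cost: GBP 189501.47

CIF: the seller pays costs through ocean freight and marine insurance to the destination port.
Already in the invoice (seller's account under CIF): inland to port, origin terminal — exclude.
The CIF price already equals the CIF value: 185050.26
Import duty = 185050.26 × 2% = 3701.01
Buyer bears: destination terminal 750.20 + duty 3701.01 = 4451.21
Landed cost = invoice 185050.26 + 4451.21 = 189501.47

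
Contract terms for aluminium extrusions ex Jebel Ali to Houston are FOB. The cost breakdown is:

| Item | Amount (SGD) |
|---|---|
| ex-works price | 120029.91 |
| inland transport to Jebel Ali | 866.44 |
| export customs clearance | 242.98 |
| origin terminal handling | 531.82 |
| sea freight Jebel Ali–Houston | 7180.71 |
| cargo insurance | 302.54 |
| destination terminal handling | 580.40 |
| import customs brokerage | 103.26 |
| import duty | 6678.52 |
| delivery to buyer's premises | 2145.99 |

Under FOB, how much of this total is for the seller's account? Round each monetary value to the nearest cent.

FOB: the seller bears costs until goods are on board at the origin port; the buyer bears freight, insurance and all costs thereafter.
Seller's account: goods 120029.91 + inland to port 866.44 + export clearance 242.98 + origin terminal 531.82 = 121671.15
Buyer's account: freight 7180.71 + insurance 302.54 + destination terminal 580.40 + brokerage 103.26 + duty 6678.52 + delivery 2145.99 = 16991.42

Seller's account: SGD 121671.15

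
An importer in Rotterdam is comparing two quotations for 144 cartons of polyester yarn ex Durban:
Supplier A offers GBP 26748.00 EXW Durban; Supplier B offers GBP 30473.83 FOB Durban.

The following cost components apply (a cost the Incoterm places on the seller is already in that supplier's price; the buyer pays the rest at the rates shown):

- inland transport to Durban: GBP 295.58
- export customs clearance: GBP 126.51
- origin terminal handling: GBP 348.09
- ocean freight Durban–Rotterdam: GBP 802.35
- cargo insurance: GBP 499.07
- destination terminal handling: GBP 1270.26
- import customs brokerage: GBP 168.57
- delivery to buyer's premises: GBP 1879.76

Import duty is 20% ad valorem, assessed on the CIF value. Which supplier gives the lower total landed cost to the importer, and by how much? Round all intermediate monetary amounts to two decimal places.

Supplier A (EXW):
CIF value = EXW price + inland to port + export clearance + origin terminal + freight + insurance = 26748.00 + 295.58 + 126.51 + 348.09 + 802.35 + 499.07 = 28819.60
Import duty = 28819.60 × 20% = 5763.92
Buyer bears (A): 295.58 + 126.51 + 348.09 + 802.35 + 499.07 + 1270.26 + 168.57 + 1879.76 = 5390.19
Landed cost (A) = invoice 26748.00 + 5390.19 + duty 5763.92 = 37902.11
Supplier B (FOB):
CIF value = FOB price + freight + insurance = 30473.83 + 802.35 + 499.07 = 31775.25
Import duty = 31775.25 × 20% = 6355.05
Buyer bears (B): 802.35 + 499.07 + 1270.26 + 168.57 + 1879.76 = 4620.01
Landed cost (B) = invoice 30473.83 + 4620.01 + duty 6355.05 = 41448.89
Difference = |37902.11 − 41448.89| = 3546.78

Supplier A is cheaper by GBP 3546.78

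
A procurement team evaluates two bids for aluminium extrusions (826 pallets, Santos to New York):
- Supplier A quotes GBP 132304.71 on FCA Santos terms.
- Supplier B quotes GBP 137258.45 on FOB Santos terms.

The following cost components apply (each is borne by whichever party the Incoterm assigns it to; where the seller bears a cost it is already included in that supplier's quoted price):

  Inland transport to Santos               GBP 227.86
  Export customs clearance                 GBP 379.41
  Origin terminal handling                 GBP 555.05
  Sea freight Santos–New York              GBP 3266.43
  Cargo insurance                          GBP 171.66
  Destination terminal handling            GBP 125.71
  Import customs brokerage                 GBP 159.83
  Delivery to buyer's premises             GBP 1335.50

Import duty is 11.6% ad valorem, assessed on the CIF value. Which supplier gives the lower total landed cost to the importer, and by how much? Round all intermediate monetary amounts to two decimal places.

Supplier A is cheaper by GBP 4908.94

Supplier A (FCA):
CIF value = FCA price + origin terminal + freight + insurance = 132304.71 + 555.05 + 3266.43 + 171.66 = 136297.85
Import duty = 136297.85 × 11.6% = 15810.55
Buyer bears (A): 555.05 + 3266.43 + 171.66 + 125.71 + 159.83 + 1335.50 = 5614.18
Landed cost (A) = invoice 132304.71 + 5614.18 + duty 15810.55 = 153729.44
Supplier B (FOB):
CIF value = FOB price + freight + insurance = 137258.45 + 3266.43 + 171.66 = 140696.54
Import duty = 140696.54 × 11.6% = 16320.80
Buyer bears (B): 3266.43 + 171.66 + 125.71 + 159.83 + 1335.50 = 5059.13
Landed cost (B) = invoice 137258.45 + 5059.13 + duty 16320.80 = 158638.38
Difference = |153729.44 − 158638.38| = 4908.94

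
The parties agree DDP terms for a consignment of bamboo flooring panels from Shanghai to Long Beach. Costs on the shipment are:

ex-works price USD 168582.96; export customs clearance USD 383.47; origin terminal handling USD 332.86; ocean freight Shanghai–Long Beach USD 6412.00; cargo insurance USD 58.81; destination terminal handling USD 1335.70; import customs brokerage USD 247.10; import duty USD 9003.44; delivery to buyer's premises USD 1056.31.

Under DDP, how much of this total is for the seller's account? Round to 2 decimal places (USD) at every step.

Seller's account: USD 187412.65

DDP: the seller bears all costs including import duty.
Seller's account: goods 168582.96 + export clearance 383.47 + origin terminal 332.86 + freight 6412.00 + insurance 58.81 + destination terminal 1335.70 + brokerage 247.10 + duty 9003.44 + delivery 1056.31 = 187412.65
Buyer's account: 0.00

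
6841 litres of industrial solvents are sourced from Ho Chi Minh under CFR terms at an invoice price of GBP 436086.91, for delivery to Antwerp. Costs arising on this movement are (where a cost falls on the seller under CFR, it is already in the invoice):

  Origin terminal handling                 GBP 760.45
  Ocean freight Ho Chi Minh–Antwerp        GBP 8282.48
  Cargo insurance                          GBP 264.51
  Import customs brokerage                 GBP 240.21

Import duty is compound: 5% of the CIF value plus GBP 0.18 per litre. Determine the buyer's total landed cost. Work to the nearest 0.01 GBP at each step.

Total landed cost: GBP 459640.58

CFR: the seller pays costs through ocean freight to the destination port, but not insurance.
Already in the invoice (seller's account under CFR): origin terminal, freight — exclude.
CIF value = CFR price + insurance = 436086.91 + 264.51 = 436351.42
Ad valorem component: 436351.42 × 5% = 21817.57
Specific component: 6841 × 0.18 = 1231.38
Import duty = 21817.57 + 1231.38 = 23048.95
Buyer bears: insurance 264.51 + brokerage 240.21 + duty 23048.95 = 23553.67
Landed cost = invoice 436086.91 + 23553.67 = 459640.58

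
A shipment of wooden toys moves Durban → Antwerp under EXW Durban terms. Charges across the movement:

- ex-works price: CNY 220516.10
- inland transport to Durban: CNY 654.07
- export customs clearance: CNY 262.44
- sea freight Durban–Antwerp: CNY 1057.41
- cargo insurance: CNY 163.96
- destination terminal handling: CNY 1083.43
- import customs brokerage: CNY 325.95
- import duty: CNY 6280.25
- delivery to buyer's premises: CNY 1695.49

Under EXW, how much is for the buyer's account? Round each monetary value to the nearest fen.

EXW: the seller makes goods available at their premises; the buyer bears all onward costs.
Seller's account: goods 220516.10 = 220516.10
Buyer's account: inland to port 654.07 + export clearance 262.44 + freight 1057.41 + insurance 163.96 + destination terminal 1083.43 + brokerage 325.95 + duty 6280.25 + delivery 1695.49 = 11523.00

Buyer's account: CNY 11523.00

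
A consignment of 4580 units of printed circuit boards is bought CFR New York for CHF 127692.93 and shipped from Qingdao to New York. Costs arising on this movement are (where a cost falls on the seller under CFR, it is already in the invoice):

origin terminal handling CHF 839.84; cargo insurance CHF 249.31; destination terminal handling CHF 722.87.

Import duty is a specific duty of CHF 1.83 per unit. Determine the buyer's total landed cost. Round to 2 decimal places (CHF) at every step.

Total landed cost: CHF 137046.51

CFR: the seller pays costs through ocean freight to the destination port, but not insurance.
Already in the invoice (seller's account under CFR): origin terminal — exclude.
CIF value = CFR price + insurance = 127692.93 + 249.31 = 127942.24
Import duty = 4580 × 1.83 = 8381.40
Buyer bears: insurance 249.31 + destination terminal 722.87 + duty 8381.40 = 9353.58
Landed cost = invoice 127692.93 + 9353.58 = 137046.51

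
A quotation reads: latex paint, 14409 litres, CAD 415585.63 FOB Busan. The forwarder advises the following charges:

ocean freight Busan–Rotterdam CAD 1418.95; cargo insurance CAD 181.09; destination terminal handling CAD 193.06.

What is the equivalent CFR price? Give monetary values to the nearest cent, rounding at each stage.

CFR price: CAD 417004.58

Not relevant to the conversion: insurance, destination terminal — on the buyer under both terms; not part of either seller's price.
From FOB to CFR, the seller additionally bears: freight.
CFR price = 415585.63 + 1418.95 = 417004.58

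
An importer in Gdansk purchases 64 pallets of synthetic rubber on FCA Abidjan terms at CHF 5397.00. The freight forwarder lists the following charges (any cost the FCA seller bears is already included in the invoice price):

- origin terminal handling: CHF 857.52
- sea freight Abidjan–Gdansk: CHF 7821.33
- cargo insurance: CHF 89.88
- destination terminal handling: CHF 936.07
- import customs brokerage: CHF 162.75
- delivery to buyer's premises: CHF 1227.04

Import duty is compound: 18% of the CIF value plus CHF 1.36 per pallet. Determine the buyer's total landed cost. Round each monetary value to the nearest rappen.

Total landed cost: CHF 19128.46

FCA: the seller delivers export-cleared goods to the carrier; the buyer bears costs from that point.
CIF value = FCA price + origin terminal + freight + insurance = 5397.00 + 857.52 + 7821.33 + 89.88 = 14165.73
Ad valorem component: 14165.73 × 18% = 2549.83
Specific component: 64 × 1.36 = 87.04
Import duty = 2549.83 + 87.04 = 2636.87
Buyer bears: origin terminal 857.52 + freight 7821.33 + insurance 89.88 + destination terminal 936.07 + brokerage 162.75 + delivery 1227.04 + duty 2636.87 = 13731.46
Landed cost = invoice 5397.00 + 13731.46 = 19128.46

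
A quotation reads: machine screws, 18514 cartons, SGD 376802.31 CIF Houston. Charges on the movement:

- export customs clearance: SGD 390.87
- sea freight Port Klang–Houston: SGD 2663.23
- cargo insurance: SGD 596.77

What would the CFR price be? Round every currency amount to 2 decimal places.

CFR price: SGD 376205.54

Not relevant to the conversion: freight, export clearance — on the seller under both CIF and CFR; already in the CIF price and stays in the CFR price.
From CIF to CFR, the seller no longer bears: insurance.
CFR price = 376802.31 − 596.77 = 376205.54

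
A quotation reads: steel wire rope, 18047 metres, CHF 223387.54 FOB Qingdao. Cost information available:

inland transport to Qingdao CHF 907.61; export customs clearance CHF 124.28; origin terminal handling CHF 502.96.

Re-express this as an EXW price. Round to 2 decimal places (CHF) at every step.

EXW price: CHF 221852.69

From FOB to EXW, the seller no longer bears: inland to port, export clearance, origin terminal.
EXW price = 223387.54 − 907.61 − 124.28 − 502.96 = 221852.69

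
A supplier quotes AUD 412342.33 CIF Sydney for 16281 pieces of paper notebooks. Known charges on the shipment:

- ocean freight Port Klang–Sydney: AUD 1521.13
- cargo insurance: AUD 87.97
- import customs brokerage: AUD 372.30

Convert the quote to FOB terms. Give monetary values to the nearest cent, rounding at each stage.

FOB price: AUD 410733.23

Not relevant to the conversion: brokerage — on the buyer under both terms; not part of either seller's price.
From CIF to FOB, the seller no longer bears: freight, insurance.
FOB price = 412342.33 − 1521.13 − 87.97 = 410733.23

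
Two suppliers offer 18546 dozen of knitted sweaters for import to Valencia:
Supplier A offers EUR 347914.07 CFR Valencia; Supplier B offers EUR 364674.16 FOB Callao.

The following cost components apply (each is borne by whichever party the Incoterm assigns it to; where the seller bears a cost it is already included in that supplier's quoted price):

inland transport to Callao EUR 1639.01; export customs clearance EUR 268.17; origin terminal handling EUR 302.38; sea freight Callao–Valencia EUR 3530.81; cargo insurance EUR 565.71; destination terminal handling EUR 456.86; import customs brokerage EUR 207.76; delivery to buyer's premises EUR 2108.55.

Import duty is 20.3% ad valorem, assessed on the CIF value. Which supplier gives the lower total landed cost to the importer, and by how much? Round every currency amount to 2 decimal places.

Supplier A is cheaper by EUR 24409.95

Supplier A (CFR):
CIF value = CFR price + insurance = 347914.07 + 565.71 = 348479.78
Import duty = 348479.78 × 20.3% = 70741.40
Buyer bears (A): 565.71 + 456.86 + 207.76 + 2108.55 = 3338.88
Landed cost (A) = invoice 347914.07 + 3338.88 + duty 70741.40 = 421994.35
Supplier B (FOB):
CIF value = FOB price + freight + insurance = 364674.16 + 3530.81 + 565.71 = 368770.68
Import duty = 368770.68 × 20.3% = 74860.45
Buyer bears (B): 3530.81 + 565.71 + 456.86 + 207.76 + 2108.55 = 6869.69
Landed cost (B) = invoice 364674.16 + 6869.69 + duty 74860.45 = 446404.30
Difference = |421994.35 − 446404.30| = 24409.95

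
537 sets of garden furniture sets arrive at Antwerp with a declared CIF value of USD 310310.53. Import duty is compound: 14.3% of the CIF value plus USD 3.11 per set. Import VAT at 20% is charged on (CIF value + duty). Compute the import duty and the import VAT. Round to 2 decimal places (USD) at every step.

Import duty: USD 46044.48; import VAT: USD 71271.00

Ad valorem component: 310310.53 × 14.3% = 44374.41
Specific component: 537 × 3.11 = 1670.07
Import duty = 44374.41 + 1670.07 = 46044.48
VAT base = CIF + duty = 310310.53 + 46044.48 = 356355.01
Import VAT = 356355.01 × 20% = 71271.00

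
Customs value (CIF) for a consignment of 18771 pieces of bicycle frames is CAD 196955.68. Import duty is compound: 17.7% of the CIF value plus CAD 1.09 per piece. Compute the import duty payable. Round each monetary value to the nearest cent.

Import duty: CAD 55321.55

Ad valorem component: 196955.68 × 17.7% = 34861.16
Specific component: 18771 × 1.09 = 20460.39
Import duty = 34861.16 + 20460.39 = 55321.55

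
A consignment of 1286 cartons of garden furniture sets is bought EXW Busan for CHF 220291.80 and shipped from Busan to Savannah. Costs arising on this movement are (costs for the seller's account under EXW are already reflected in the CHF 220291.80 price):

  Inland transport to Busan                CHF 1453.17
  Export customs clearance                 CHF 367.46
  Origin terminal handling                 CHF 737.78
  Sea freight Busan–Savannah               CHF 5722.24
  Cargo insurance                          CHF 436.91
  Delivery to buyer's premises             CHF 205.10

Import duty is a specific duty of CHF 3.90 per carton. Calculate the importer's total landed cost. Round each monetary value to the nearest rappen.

Total landed cost: CHF 234229.86

EXW: the seller makes goods available at their premises; the buyer bears all onward costs.
CIF value = EXW price + inland to port + export clearance + origin terminal + freight + insurance = 220291.80 + 1453.17 + 367.46 + 737.78 + 5722.24 + 436.91 = 229009.36
Import duty = 1286 × 3.90 = 5015.40
Buyer bears: inland to port 1453.17 + export clearance 367.46 + origin terminal 737.78 + freight 5722.24 + insurance 436.91 + delivery 205.10 + duty 5015.40 = 13938.06
Landed cost = invoice 220291.80 + 13938.06 = 234229.86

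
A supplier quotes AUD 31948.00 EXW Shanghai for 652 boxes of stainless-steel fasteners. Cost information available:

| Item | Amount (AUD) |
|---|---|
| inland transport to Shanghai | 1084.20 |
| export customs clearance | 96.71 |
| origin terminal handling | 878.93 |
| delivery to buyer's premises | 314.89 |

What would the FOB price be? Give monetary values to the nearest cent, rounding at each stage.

Not relevant to the conversion: delivery — on the buyer under both terms; not part of either seller's price.
From EXW to FOB, the seller additionally bears: inland to port, export clearance, origin terminal.
FOB price = 31948.00 + 1084.20 + 96.71 + 878.93 = 34007.84

FOB price: AUD 34007.84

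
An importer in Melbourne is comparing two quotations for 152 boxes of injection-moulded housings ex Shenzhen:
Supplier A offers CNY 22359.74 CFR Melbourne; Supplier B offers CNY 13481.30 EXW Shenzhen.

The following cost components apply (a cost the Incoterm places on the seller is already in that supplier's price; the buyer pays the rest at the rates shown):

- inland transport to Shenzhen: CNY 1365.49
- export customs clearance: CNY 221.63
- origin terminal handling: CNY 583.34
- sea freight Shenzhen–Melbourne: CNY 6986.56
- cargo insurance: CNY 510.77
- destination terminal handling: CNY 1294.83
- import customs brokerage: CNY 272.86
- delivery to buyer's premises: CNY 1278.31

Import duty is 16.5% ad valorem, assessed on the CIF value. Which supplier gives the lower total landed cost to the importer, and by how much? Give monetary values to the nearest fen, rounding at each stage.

Supplier A (CFR):
CIF value = CFR price + insurance = 22359.74 + 510.77 = 22870.51
Import duty = 22870.51 × 16.5% = 3773.63
Buyer bears (A): 510.77 + 1294.83 + 272.86 + 1278.31 = 3356.77
Landed cost (A) = invoice 22359.74 + 3356.77 + duty 3773.63 = 29490.14
Supplier B (EXW):
CIF value = EXW price + inland to port + export clearance + origin terminal + freight + insurance = 13481.30 + 1365.49 + 221.63 + 583.34 + 6986.56 + 510.77 = 23149.09
Import duty = 23149.09 × 16.5% = 3819.60
Buyer bears (B): 1365.49 + 221.63 + 583.34 + 6986.56 + 510.77 + 1294.83 + 272.86 + 1278.31 = 12513.79
Landed cost (B) = invoice 13481.30 + 12513.79 + duty 3819.60 = 29814.69
Difference = |29490.14 − 29814.69| = 324.55

Supplier A is cheaper by CNY 324.55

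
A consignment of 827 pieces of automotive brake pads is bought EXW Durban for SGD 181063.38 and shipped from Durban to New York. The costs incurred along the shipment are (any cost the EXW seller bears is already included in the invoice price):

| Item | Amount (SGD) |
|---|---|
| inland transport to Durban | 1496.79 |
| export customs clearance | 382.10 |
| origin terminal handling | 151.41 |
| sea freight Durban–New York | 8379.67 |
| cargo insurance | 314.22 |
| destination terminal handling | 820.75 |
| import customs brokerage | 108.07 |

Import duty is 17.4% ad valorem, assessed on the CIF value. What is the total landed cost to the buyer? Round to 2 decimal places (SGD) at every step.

EXW: the seller makes goods available at their premises; the buyer bears all onward costs.
CIF value = EXW price + inland to port + export clearance + origin terminal + freight + insurance = 181063.38 + 1496.79 + 382.10 + 151.41 + 8379.67 + 314.22 = 191787.57
Import duty = 191787.57 × 17.4% = 33371.04
Buyer bears: inland to port 1496.79 + export clearance 382.10 + origin terminal 151.41 + freight 8379.67 + insurance 314.22 + destination terminal 820.75 + brokerage 108.07 + duty 33371.04 = 45024.05
Landed cost = invoice 181063.38 + 45024.05 = 226087.43

Total landed cost: SGD 226087.43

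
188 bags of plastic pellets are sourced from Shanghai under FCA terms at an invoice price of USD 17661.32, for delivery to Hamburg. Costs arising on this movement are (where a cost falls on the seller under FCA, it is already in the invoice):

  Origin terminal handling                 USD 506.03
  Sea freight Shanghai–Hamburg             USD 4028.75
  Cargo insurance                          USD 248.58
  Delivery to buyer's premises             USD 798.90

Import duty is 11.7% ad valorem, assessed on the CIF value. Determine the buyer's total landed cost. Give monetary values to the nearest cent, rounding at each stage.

FCA: the seller delivers export-cleared goods to the carrier; the buyer bears costs from that point.
CIF value = FCA price + origin terminal + freight + insurance = 17661.32 + 506.03 + 4028.75 + 248.58 = 22444.68
Import duty = 22444.68 × 11.7% = 2626.03
Buyer bears: origin terminal 506.03 + freight 4028.75 + insurance 248.58 + delivery 798.90 + duty 2626.03 = 8208.29
Landed cost = invoice 17661.32 + 8208.29 = 25869.61

Total landed cost: USD 25869.61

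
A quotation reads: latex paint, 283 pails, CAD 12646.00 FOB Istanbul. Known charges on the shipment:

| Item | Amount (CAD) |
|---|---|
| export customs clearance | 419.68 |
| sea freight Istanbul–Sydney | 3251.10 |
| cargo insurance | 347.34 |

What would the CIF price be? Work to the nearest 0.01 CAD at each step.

Not relevant to the conversion: export clearance — on the seller under both FOB and CIF; already in the FOB price and stays in the CIF price.
From FOB to CIF, the seller additionally bears: freight, insurance.
CIF price = 12646.00 + 3251.10 + 347.34 = 16244.44

CIF price: CAD 16244.44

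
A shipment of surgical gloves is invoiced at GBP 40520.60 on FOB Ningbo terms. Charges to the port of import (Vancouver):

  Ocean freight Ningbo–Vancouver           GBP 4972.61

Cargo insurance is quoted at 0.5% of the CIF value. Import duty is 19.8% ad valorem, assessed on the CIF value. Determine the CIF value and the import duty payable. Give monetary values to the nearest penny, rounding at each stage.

CIF value: GBP 45721.82; import duty: GBP 9052.92

Let C be the CIF value. C = FOB price + freight + 0.5% × C
C − 0.5% × C = 40520.60 + 4972.61
0.995 × C = 45493.21
C = 45493.21 / 0.995 = 45721.82
Insurance premium = 0.5% × 45721.82 = 228.61
Import duty = 45721.82 × 19.8% = 9052.92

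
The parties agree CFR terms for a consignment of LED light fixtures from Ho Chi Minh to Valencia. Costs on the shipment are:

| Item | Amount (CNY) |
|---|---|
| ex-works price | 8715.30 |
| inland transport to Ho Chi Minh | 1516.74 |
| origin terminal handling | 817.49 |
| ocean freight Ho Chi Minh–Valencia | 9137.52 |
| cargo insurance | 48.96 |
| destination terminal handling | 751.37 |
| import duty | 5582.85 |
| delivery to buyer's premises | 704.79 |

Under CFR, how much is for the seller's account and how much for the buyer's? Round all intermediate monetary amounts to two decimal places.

CFR: the seller pays costs through ocean freight to the destination port, but not insurance.
Seller's account: goods 8715.30 + inland to port 1516.74 + origin terminal 817.49 + freight 9137.52 = 20187.05
Buyer's account: insurance 48.96 + destination terminal 751.37 + duty 5582.85 + delivery 704.79 = 7087.97

Seller: CNY 20187.05; buyer: CNY 7087.97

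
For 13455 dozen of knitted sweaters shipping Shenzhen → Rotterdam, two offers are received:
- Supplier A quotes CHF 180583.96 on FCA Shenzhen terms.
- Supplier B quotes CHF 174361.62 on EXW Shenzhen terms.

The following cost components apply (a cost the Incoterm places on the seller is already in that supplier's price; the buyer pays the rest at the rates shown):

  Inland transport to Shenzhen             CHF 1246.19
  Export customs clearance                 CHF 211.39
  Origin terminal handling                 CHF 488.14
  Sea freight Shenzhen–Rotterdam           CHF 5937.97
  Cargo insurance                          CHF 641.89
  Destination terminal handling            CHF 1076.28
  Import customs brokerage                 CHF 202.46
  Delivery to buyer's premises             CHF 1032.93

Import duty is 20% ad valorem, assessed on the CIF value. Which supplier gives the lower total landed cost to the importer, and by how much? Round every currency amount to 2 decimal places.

Supplier B is cheaper by CHF 5717.71

Supplier A (FCA):
CIF value = FCA price + origin terminal + freight + insurance = 180583.96 + 488.14 + 5937.97 + 641.89 = 187651.96
Import duty = 187651.96 × 20% = 37530.39
Buyer bears (A): 488.14 + 5937.97 + 641.89 + 1076.28 + 202.46 + 1032.93 = 9379.67
Landed cost (A) = invoice 180583.96 + 9379.67 + duty 37530.39 = 227494.02
Supplier B (EXW):
CIF value = EXW price + inland to port + export clearance + origin terminal + freight + insurance = 174361.62 + 1246.19 + 211.39 + 488.14 + 5937.97 + 641.89 = 182887.20
Import duty = 182887.20 × 20% = 36577.44
Buyer bears (B): 1246.19 + 211.39 + 488.14 + 5937.97 + 641.89 + 1076.28 + 202.46 + 1032.93 = 10837.25
Landed cost (B) = invoice 174361.62 + 10837.25 + duty 36577.44 = 221776.31
Difference = |227494.02 − 221776.31| = 5717.71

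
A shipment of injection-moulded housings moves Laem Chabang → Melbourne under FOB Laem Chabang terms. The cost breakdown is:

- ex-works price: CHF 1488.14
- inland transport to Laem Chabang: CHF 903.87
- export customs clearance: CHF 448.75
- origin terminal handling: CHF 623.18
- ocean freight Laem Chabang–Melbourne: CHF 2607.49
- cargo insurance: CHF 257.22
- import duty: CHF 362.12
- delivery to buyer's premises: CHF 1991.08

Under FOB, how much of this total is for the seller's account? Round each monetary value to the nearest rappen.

Seller's account: CHF 3463.94

FOB: the seller bears costs until goods are on board at the origin port; the buyer bears freight, insurance and all costs thereafter.
Seller's account: goods 1488.14 + inland to port 903.87 + export clearance 448.75 + origin terminal 623.18 = 3463.94
Buyer's account: freight 2607.49 + insurance 257.22 + duty 362.12 + delivery 1991.08 = 5217.91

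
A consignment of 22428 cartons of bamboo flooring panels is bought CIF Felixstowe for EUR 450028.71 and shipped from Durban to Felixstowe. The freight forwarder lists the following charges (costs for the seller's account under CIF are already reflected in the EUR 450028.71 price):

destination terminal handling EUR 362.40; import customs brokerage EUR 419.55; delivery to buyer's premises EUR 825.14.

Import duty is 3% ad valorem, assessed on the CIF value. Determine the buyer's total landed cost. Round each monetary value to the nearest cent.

CIF: the seller pays costs through ocean freight and marine insurance to the destination port.
The CIF price already equals the CIF value: 450028.71
Import duty = 450028.71 × 3% = 13500.86
Buyer bears: destination terminal 362.40 + brokerage 419.55 + delivery 825.14 + duty 13500.86 = 15107.95
Landed cost = invoice 450028.71 + 15107.95 = 465136.66

Total landed cost: EUR 465136.66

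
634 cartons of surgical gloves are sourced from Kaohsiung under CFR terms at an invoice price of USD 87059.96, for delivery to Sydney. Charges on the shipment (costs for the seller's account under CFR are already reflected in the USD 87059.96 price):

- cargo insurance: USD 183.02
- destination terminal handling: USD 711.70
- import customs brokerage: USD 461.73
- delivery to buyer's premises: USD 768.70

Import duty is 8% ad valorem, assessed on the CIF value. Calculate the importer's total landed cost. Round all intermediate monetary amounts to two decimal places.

Total landed cost: USD 96164.55

CFR: the seller pays costs through ocean freight to the destination port, but not insurance.
CIF value = CFR price + insurance = 87059.96 + 183.02 = 87242.98
Import duty = 87242.98 × 8% = 6979.44
Buyer bears: insurance 183.02 + destination terminal 711.70 + brokerage 461.73 + delivery 768.70 + duty 6979.44 = 9104.59
Landed cost = invoice 87059.96 + 9104.59 = 96164.55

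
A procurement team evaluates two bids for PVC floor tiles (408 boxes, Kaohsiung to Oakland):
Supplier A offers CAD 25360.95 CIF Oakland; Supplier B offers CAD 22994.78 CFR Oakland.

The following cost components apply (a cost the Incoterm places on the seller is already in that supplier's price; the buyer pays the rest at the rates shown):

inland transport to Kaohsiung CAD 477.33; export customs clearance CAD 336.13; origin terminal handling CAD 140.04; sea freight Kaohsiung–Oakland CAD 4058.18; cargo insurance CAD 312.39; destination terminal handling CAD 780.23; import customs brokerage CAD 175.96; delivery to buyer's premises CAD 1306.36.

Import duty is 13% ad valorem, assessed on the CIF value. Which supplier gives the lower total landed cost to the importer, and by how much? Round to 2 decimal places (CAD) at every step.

Supplier A (CIF):
The CIF price already equals the CIF value: 25360.95
Import duty = 25360.95 × 13% = 3296.92
Buyer bears (A): 780.23 + 175.96 + 1306.36 = 2262.55
Landed cost (A) = invoice 25360.95 + 2262.55 + duty 3296.92 = 30920.42
Supplier B (CFR):
CIF value = CFR price + insurance = 22994.78 + 312.39 = 23307.17
Import duty = 23307.17 × 13% = 3029.93
Buyer bears (B): 312.39 + 780.23 + 175.96 + 1306.36 = 2574.94
Landed cost (B) = invoice 22994.78 + 2574.94 + duty 3029.93 = 28599.65
Difference = |30920.42 − 28599.65| = 2320.77

Supplier B is cheaper by CAD 2320.77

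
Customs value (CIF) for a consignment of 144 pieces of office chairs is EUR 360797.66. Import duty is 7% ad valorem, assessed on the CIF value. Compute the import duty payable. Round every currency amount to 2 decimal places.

Import duty: EUR 25255.84

Import duty = 360797.66 × 7% = 25255.84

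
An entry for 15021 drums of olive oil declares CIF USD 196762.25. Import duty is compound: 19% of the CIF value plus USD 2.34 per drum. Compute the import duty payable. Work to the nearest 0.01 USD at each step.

Import duty: USD 72533.97

Ad valorem component: 196762.25 × 19% = 37384.83
Specific component: 15021 × 2.34 = 35149.14
Import duty = 37384.83 + 35149.14 = 72533.97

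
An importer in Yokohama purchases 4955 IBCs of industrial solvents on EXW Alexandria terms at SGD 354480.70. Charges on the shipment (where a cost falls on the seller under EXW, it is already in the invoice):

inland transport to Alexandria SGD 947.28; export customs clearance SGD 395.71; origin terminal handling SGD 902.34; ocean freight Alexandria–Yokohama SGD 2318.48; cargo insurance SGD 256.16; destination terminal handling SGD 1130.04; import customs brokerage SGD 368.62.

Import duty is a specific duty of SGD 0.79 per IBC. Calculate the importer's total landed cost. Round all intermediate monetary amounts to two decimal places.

EXW: the seller makes goods available at their premises; the buyer bears all onward costs.
CIF value = EXW price + inland to port + export clearance + origin terminal + freight + insurance = 354480.70 + 947.28 + 395.71 + 902.34 + 2318.48 + 256.16 = 359300.67
Import duty = 4955 × 0.79 = 3914.45
Buyer bears: inland to port 947.28 + export clearance 395.71 + origin terminal 902.34 + freight 2318.48 + insurance 256.16 + destination terminal 1130.04 + brokerage 368.62 + duty 3914.45 = 10233.08
Landed cost = invoice 354480.70 + 10233.08 = 364713.78

Total landed cost: SGD 364713.78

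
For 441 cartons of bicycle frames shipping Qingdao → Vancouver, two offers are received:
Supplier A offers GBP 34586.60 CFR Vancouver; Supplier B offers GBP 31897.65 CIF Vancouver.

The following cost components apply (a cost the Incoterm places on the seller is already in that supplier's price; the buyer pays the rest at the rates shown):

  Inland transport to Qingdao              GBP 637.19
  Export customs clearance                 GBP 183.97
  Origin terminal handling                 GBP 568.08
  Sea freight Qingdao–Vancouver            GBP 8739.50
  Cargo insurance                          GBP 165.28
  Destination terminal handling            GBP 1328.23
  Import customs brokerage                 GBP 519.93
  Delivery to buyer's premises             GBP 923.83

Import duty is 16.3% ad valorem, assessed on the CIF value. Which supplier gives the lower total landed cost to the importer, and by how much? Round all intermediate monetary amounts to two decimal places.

Supplier B is cheaper by GBP 3319.47

Supplier A (CFR):
CIF value = CFR price + insurance = 34586.60 + 165.28 = 34751.88
Import duty = 34751.88 × 16.3% = 5664.56
Buyer bears (A): 165.28 + 1328.23 + 519.93 + 923.83 = 2937.27
Landed cost (A) = invoice 34586.60 + 2937.27 + duty 5664.56 = 43188.43
Supplier B (CIF):
The CIF price already equals the CIF value: 31897.65
Import duty = 31897.65 × 16.3% = 5199.32
Buyer bears (B): 1328.23 + 519.93 + 923.83 = 2771.99
Landed cost (B) = invoice 31897.65 + 2771.99 + duty 5199.32 = 39868.96
Difference = |43188.43 − 39868.96| = 3319.47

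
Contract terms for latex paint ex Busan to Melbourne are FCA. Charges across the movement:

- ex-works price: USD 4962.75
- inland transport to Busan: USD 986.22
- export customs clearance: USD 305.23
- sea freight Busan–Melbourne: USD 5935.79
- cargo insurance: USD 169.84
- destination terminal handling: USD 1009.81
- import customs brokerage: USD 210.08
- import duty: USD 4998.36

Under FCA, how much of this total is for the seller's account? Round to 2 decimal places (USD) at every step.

FCA: the seller delivers export-cleared goods to the carrier; the buyer bears costs from that point.
Seller's account: goods 4962.75 + inland to port 986.22 + export clearance 305.23 = 6254.20
Buyer's account: freight 5935.79 + insurance 169.84 + destination terminal 1009.81 + brokerage 210.08 + duty 4998.36 = 12323.88

Seller's account: USD 6254.20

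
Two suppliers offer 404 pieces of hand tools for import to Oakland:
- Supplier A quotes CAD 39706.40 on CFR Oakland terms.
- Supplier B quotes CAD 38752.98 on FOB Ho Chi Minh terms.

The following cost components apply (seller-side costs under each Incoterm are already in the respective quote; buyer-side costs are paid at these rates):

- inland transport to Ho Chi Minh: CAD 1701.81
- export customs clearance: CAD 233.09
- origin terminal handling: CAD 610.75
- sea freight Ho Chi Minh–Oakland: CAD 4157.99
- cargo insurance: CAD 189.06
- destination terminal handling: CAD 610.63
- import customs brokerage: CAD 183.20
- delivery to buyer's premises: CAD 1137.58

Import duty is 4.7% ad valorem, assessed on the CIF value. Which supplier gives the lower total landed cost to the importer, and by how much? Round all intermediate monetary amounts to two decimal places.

Supplier A is cheaper by CAD 3355.18

Supplier A (CFR):
CIF value = CFR price + insurance = 39706.40 + 189.06 = 39895.46
Import duty = 39895.46 × 4.7% = 1875.09
Buyer bears (A): 189.06 + 610.63 + 183.20 + 1137.58 = 2120.47
Landed cost (A) = invoice 39706.40 + 2120.47 + duty 1875.09 = 43701.96
Supplier B (FOB):
CIF value = FOB price + freight + insurance = 38752.98 + 4157.99 + 189.06 = 43100.03
Import duty = 43100.03 × 4.7% = 2025.70
Buyer bears (B): 4157.99 + 189.06 + 610.63 + 183.20 + 1137.58 = 6278.46
Landed cost (B) = invoice 38752.98 + 6278.46 + duty 2025.70 = 47057.14
Difference = |43701.96 − 47057.14| = 3355.18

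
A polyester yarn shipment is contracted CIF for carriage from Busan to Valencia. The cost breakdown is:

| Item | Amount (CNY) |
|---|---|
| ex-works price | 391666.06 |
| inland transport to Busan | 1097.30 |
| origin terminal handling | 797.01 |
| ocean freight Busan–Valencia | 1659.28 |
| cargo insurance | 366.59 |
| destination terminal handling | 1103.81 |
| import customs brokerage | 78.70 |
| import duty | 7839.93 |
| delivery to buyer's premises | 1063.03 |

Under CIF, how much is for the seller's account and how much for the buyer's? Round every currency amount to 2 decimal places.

CIF: the seller pays costs through ocean freight and marine insurance to the destination port.
Seller's account: goods 391666.06 + inland to port 1097.30 + origin terminal 797.01 + freight 1659.28 + insurance 366.59 = 395586.24
Buyer's account: destination terminal 1103.81 + brokerage 78.70 + duty 7839.93 + delivery 1063.03 = 10085.47

Seller: CNY 395586.24; buyer: CNY 10085.47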